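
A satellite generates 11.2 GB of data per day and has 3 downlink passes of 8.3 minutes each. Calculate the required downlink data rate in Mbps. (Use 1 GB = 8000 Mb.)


total contact time = 3 * 8.3 * 60 = 1494.0000 s
data = 11.2 GB = 89600.0000 Mb
rate = 89600.0000 / 1494.0000 = 59.9732 Mbps

59.9732 Mbps


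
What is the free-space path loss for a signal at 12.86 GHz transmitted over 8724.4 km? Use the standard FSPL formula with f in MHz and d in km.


f = 12.86 GHz = 12860.0000 MHz
d = 8724.4 km
FSPL = 32.44 + 20*log10(12860.0000) + 20*log10(8724.4)
FSPL = 32.44 + 82.1848 + 78.8147
FSPL = 193.4395 dB

193.4395 dB


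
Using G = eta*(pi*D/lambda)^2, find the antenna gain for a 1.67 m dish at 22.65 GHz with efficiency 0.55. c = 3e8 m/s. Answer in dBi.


lambda = c/f = 3e8 / 2.265e+10 = 0.01324503 m
G = eta*(pi*D/lambda)^2 = 0.55*(pi*1.67/0.01324503)^2
G = 86295.7247 (linear)
G = 10*log10(86295.7247) = 49.3599 dBi

49.3599 dBi


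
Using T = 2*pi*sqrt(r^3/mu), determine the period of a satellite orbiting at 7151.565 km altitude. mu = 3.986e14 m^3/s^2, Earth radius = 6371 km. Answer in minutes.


r = 13522.5650 km = 1.3522565e+07 m
T = 2*pi*sqrt(r^3/mu) = 2*pi*sqrt(2.472733e+21 / 3.986e14)
T = 15649.4773 s = 260.8246 min

260.8246 minutes


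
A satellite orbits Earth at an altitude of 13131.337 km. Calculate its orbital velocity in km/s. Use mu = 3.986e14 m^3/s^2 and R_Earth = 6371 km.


r = R_E + alt = 6371.0 + 13131.337 = 19502.3370 km = 1.9502337e+07 m
v = sqrt(mu/r) = sqrt(3.986e14 / 1.9502337e+07) = 4520.9044 m/s = 4.5209 km/s

4.5209 km/s


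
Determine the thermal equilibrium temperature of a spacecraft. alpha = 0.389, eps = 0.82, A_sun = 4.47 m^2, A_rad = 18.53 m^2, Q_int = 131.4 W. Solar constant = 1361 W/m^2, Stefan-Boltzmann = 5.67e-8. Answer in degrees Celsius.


Numerator = alpha*S*A_sun + Q_int = 0.389*1361*4.47 + 131.4 = 2497.9476 W
Denominator = eps*sigma*A_rad = 0.82*5.67e-8*18.53 = 8.6153382e-07 W/K^4
T^4 = 2.8994191e+09 K^4
T = 232.0480 K = -41.1020 C

-41.1020 degrees Celsius


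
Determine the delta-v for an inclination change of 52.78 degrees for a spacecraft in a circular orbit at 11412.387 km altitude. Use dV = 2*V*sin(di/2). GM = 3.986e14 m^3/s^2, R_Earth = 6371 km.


r = 17783.3870 km = 1.7783387e+07 m
V = sqrt(mu/r) = 4734.3614 m/s
di = 52.78 deg = 0.9211848 rad
dV = 2*V*sin(di/2) = 2*4734.3614*sin(0.4605924)
dV = 4208.6469 m/s = 4.2086 km/s

4.2086 km/s


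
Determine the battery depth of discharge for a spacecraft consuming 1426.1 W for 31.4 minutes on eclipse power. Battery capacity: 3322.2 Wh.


E_used = P * t / 60 = 1426.1 * 31.4 / 60 = 746.3257 Wh
DOD = E_used / E_total * 100 = 746.3257 / 3322.2 * 100
DOD = 22.4648 %

22.4648 %


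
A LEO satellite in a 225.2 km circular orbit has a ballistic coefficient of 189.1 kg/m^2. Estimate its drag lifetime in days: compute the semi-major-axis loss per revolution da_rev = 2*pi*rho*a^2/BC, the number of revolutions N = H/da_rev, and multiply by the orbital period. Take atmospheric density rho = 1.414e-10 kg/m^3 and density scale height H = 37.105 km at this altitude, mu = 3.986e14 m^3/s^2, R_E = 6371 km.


a = R_E + alt = 6596.2000 km = 6.5962e+06 m
da_rev = 2*pi*rho*a^2/BC = 2*pi*1.414e-10*(6.5962e+06)^2/189.1 = 204.420939 m per revolution
N = H/da_rev = 37105.0000 m / 204.420939 m = 181.5127 revolutions
P = 2*pi*sqrt(a^3/mu) = 5331.5311 s
lifetime = N*P = 181.5127 * 5331.5311 = 967740.6868 s = 11.2007 days

11.2007 days


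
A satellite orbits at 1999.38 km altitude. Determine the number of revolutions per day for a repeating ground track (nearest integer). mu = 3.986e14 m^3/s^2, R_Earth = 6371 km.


r = 8.37038e+06 m
T = 2*pi*sqrt(r^3/mu) = 7621.2987 s = 127.0216 min
revs/day = 1440 / 127.0216 = 11.3367
Rounded: 11 revolutions per day

11 revolutions per day


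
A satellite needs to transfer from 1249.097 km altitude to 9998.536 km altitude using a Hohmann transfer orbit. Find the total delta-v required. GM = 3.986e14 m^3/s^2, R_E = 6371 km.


r1 = 7620.0970 km = 7.620097e+06 m
r2 = 16369.5360 km = 1.6369536e+07 m
dv1 = sqrt(mu/r1)*(sqrt(2*r2/(r1+r2)) - 1) = 1216.5877 m/s
dv2 = sqrt(mu/r2)*(1 - sqrt(2*r1/(r1+r2))) = 1001.4928 m/s
total dv = |dv1| + |dv2| = 1216.5877 + 1001.4928 = 2218.0805 m/s = 2.2181 km/s

2.2181 km/s


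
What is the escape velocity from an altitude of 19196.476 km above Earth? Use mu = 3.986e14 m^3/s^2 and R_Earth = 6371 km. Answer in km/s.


r = 6371.0 + 19196.476 = 25567.4760 km = 2.5567476e+07 m
v_esc = sqrt(2*mu/r) = sqrt(2*3.986e14 / 2.5567476e+07)
v_esc = 5583.9268 m/s = 5.5839 km/s

5.5839 km/s


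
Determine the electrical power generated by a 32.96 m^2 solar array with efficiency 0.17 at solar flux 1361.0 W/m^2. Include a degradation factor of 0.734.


P = area * eta * S * degradation
P = 32.96 * 0.17 * 1361.0 * 0.734
P = 5597.4511 W

5597.4511 W


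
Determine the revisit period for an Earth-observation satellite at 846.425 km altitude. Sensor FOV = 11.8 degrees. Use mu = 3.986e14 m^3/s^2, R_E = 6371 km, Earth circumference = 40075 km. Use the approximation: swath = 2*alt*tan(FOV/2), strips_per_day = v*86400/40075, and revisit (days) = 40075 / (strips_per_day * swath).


swath = 2*846.425*tan(0.1029744) = 174.9390 km
v = sqrt(mu/r) = 7431.5175 m/s = 7.4315 km/s
strips/day = v*86400/40075 = 7.4315*86400/40075 = 16.0220
coverage/day = strips * swath = 16.0220 * 174.9390 = 2802.8795 km
revisit = 40075 / 2802.8795 = 14.2978 days

14.2978 days


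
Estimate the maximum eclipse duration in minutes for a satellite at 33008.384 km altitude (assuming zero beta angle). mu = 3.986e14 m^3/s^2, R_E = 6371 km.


r = 39379.3840 km
T = 1296.1741 min
Eclipse fraction = arcsin(R_E/r)/pi = arcsin(6371.0000/39379.3840)/pi
= arcsin(0.1617852)/pi = 0.05172516
Eclipse duration = 0.05172516 * 1296.1741 = 67.0448 min

67.0448 minutes


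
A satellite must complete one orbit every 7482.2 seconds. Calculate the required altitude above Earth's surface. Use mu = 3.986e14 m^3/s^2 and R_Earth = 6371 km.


T = 7482.2 s
r = (mu*T^2/(4*pi^2))^(1/3) = (3.986e14 * 7482.2^2 / (4*pi^2))^(1/3)
r = 8.2682207e+06 m = 8268.2207 km
alt = r - R_E = 8268.2207 - 6371 = 1897.2207 km

1897.2207 km


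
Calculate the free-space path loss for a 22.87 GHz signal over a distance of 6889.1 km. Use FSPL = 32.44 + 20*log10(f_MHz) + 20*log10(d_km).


f = 22.87 GHz = 22870.0000 MHz
d = 6889.1 km
FSPL = 32.44 + 20*log10(22870.0000) + 20*log10(6889.1)
FSPL = 32.44 + 87.1853 + 76.7632
FSPL = 196.3886 dB

196.3886 dB


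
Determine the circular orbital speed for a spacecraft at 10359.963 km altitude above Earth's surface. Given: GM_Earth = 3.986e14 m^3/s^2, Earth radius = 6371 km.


r = R_E + alt = 6371.0 + 10359.963 = 16730.9630 km = 1.6730963e+07 m
v = sqrt(mu/r) = sqrt(3.986e14 / 1.6730963e+07) = 4880.9929 m/s = 4.8810 km/s

4.8810 km/s


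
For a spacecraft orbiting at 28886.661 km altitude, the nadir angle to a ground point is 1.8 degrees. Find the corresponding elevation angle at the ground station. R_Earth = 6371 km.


r = R_E + alt = 35257.6610 km
Law of sines in the satellite / Earth-center / ground-point triangle:
  sin(nadir)/R_E = sin(90 + el)/r  =>  cos(el) = (r/R_E)*sin(nadir)
cos(el) = (35257.6610 / 6371.0000) * sin(1.8 deg) = 0.1738298
el = arccos(0.1738298) = 79.9894 deg
(Earth-central angle = 90 - nadir - el = 8.2106 deg)

79.9894 degrees


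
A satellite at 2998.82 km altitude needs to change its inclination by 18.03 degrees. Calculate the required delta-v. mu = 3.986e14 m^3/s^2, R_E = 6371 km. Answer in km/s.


r = 9369.8200 km = 9.36982e+06 m
V = sqrt(mu/r) = 6522.3338 m/s
di = 18.03 deg = 0.3146829 rad
dV = 2*V*sin(di/2) = 2*6522.3338*sin(0.1573414)
dV = 2044.0086 m/s = 2.0440 km/s

2.0440 km/s


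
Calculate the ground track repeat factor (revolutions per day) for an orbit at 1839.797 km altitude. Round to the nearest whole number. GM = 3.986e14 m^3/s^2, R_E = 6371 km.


r = 8.210797e+06 m
T = 2*pi*sqrt(r^3/mu) = 7404.3884 s = 123.4065 min
revs/day = 1440 / 123.4065 = 11.6688
Rounded: 12 revolutions per day

12 revolutions per day


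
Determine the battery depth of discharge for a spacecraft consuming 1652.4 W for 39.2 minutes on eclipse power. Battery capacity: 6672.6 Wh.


E_used = P * t / 60 = 1652.4 * 39.2 / 60 = 1079.5680 Wh
DOD = E_used / E_total * 100 = 1079.5680 / 6672.6 * 100
DOD = 16.1791 %

16.1791 %


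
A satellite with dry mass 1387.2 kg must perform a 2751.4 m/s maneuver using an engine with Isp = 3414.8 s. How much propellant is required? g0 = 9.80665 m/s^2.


ve = Isp * g0 = 3414.8 * 9.80665 = 33487.748420 m/s
mass ratio = exp(dv/ve) = exp(2751.4/33487.748420) = 1.08563101
m_prop = m_dry * (mr - 1) = 1387.2 * (1.08563101 - 1)
m_prop = 118.7873 kg

118.7873 kg


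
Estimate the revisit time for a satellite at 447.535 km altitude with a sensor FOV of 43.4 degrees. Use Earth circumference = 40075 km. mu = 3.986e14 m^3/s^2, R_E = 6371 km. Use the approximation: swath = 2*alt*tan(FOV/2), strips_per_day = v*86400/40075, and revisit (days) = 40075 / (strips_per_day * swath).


swath = 2*447.535*tan(0.3787364) = 356.1916 km
v = sqrt(mu/r) = 7645.8031 m/s = 7.6458 km/s
strips/day = v*86400/40075 = 7.6458*86400/40075 = 16.4840
coverage/day = strips * swath = 16.4840 * 356.1916 = 5871.4722 km
revisit = 40075 / 5871.4722 = 6.8254 days

6.8254 days


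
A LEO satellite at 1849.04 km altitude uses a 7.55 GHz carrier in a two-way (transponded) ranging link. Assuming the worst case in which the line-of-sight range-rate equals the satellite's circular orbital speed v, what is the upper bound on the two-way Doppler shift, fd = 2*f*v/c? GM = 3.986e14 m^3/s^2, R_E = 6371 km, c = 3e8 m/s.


r = 8.22004e+06 m
v = sqrt(mu/r) = 6963.5658 m/s (worst-case radial velocity)
f = 7.55 GHz = 7.55e+09 Hz
fd = 2*f*v/c = 2*7.55e+09*6963.5658/3.0e+08
fd = 350499.4770 Hz

350499.4770 Hz


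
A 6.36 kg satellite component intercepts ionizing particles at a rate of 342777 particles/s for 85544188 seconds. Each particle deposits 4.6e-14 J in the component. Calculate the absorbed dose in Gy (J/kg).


Total energy deposited = rate * time * E_per
  = 342777 * 85544188 * 4.6e-14 = 1.3488 J
Dose = E_total / mass = 1.3488 / 6.36
Dose = 0.2120816 Gy

0.2121 Gy


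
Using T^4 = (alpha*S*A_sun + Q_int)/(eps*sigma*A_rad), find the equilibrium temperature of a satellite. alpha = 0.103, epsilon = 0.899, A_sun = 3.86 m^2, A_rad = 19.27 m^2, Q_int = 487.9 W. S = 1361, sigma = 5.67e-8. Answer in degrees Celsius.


Numerator = alpha*S*A_sun + Q_int = 0.103*1361*3.86 + 487.9 = 1029.0064 W
Denominator = eps*sigma*A_rad = 0.899*5.67e-8*19.27 = 9.8225549e-07 W/K^4
T^4 = 1.0475954e+09 K^4
T = 179.9071 K = -93.2429 C

-93.2429 degrees Celsius


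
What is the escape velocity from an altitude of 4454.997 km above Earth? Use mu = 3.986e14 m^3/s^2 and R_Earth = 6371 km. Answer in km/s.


r = 6371.0 + 4454.997 = 10825.9970 km = 1.0825997e+07 m
v_esc = sqrt(2*mu/r) = sqrt(2*3.986e14 / 1.0825997e+07)
v_esc = 8581.2330 m/s = 8.5812 km/s

8.5812 km/s


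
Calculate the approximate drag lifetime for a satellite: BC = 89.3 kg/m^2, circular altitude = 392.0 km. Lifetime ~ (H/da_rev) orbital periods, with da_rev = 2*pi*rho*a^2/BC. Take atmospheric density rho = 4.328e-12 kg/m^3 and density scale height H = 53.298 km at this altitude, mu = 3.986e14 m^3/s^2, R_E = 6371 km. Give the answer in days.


a = R_E + alt = 6763.0000 km = 6.763e+06 m
da_rev = 2*pi*rho*a^2/BC = 2*pi*4.328e-12*(6.763e+06)^2/89.3 = 13.928182 m per revolution
N = H/da_rev = 53298.0000 m / 13.928182 m = 3826.6300 revolutions
P = 2*pi*sqrt(a^3/mu) = 5535.0341 s
lifetime = N*P = 3826.6300 * 5535.0341 = 2.1180528e+07 s = 245.1450 days

245.1450 days


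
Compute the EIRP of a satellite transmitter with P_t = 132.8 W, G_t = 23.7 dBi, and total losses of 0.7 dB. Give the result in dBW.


Pt = 132.8 W = 21.2320 dBW
EIRP = Pt_dBW + Gt - losses = 21.2320 + 23.7 - 0.7 = 44.2320 dBW

44.2320 dBW


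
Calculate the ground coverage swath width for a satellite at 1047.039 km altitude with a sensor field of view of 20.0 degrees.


FOV = 20.0 deg = 0.3490659 rad
swath = 2 * alt * tan(FOV/2) = 2 * 1047.039 * tan(0.1745329)
swath = 2 * 1047.039 * 0.176327
swath = 369.2425 km

369.2425 km


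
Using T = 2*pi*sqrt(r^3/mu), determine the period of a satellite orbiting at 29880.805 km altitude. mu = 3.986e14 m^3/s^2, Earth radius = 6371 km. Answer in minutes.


r = 36251.8050 km = 3.6251805e+07 m
T = 2*pi*sqrt(r^3/mu) = 2*pi*sqrt(4.7641882e+22 / 3.986e14)
T = 68691.9229 s = 1144.8654 min

1144.8654 minutes


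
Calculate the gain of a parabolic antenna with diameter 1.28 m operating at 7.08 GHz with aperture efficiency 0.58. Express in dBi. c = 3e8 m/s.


lambda = c/f = 3e8 / 7.08e+09 = 0.04237288 m
G = eta*(pi*D/lambda)^2 = 0.58*(pi*1.28/0.04237288)^2
G = 5223.6213 (linear)
G = 10*log10(5223.6213) = 37.1797 dBi

37.1797 dBi


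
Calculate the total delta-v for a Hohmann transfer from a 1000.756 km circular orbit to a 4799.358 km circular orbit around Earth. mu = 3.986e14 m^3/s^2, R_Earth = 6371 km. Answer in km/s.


r1 = 7371.7560 km = 7.371756e+06 m
r2 = 11170.3580 km = 1.1170358e+07 m
dv1 = sqrt(mu/r1)*(sqrt(2*r2/(r1+r2)) - 1) = 718.1449 m/s
dv2 = sqrt(mu/r2)*(1 - sqrt(2*r1/(r1+r2))) = 646.9138 m/s
total dv = |dv1| + |dv2| = 718.1449 + 646.9138 = 1365.0586 m/s = 1.3651 km/s

1.3651 km/s


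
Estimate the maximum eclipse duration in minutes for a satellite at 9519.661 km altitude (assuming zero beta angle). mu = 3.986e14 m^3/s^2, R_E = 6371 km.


r = 15890.6610 km
T = 332.2561 min
Eclipse fraction = arcsin(R_E/r)/pi = arcsin(6371.0000/15890.6610)/pi
= arcsin(0.4009273)/pi = 0.131312
Eclipse duration = 0.131312 * 332.2561 = 43.6292 min

43.6292 minutes


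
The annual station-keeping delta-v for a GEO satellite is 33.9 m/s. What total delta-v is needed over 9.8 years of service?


dV = rate * years = 33.9 * 9.8
dV = 332.2200 m/s

332.2200 m/s


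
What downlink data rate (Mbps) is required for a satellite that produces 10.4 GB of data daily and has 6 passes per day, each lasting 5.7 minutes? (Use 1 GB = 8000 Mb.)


total contact time = 6 * 5.7 * 60 = 2052.0000 s
data = 10.4 GB = 83200.0000 Mb
rate = 83200.0000 / 2052.0000 = 40.5458 Mbps

40.5458 Mbps


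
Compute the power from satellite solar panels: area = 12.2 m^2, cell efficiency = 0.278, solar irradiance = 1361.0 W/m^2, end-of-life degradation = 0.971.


P = area * eta * S * degradation
P = 12.2 * 0.278 * 1361.0 * 0.971
P = 4482.1045 W

4482.1045 W


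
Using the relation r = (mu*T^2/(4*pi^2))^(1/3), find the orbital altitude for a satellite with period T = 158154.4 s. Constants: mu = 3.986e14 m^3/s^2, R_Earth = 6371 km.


T = 158154.4 s
r = (mu*T^2/(4*pi^2))^(1/3) = (3.986e14 * 158154.4^2 / (4*pi^2))^(1/3)
r = 6.3209163e+07 m = 63209.1628 km
alt = r - R_E = 63209.1628 - 6371 = 56838.1628 km

56838.1628 km


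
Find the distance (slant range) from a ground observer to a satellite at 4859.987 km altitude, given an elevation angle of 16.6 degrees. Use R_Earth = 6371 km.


h = 4859.987 km, el = 16.6 deg
d = -R_E*sin(el) + sqrt((R_E*sin(el))^2 + 2*R_E*h + h^2)
d = -6371.0000*sin(0.2897247) + sqrt((6371.0000*0.2856884)^2 + 2*6371.0000*4859.987 + 4859.987^2)
d = 7606.3457 km

7606.3457 km


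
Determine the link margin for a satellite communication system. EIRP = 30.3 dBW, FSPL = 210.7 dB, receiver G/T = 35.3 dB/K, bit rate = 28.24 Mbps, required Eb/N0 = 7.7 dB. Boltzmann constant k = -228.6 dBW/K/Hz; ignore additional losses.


C/N0 = EIRP - FSPL + G/T - k = 30.3 - 210.7 + 35.3 - (-228.6)
C/N0 = 83.5000 dB-Hz
R_b = 28.24 Mbps = 2.824e+07 bps -> 10*log10(R_b) = 74.5086 dB-Hz
Eb/N0 = C/N0 - 10*log10(R_b) = 83.5000 - 74.5086 = 8.9914 dB
Margin = Eb/N0 - Eb/N0_req = 8.9914 - 7.7 = 1.2914 dB (link closes)

1.2914 dB


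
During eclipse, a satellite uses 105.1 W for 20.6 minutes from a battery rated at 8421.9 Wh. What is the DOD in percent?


E_used = P * t / 60 = 105.1 * 20.6 / 60 = 36.0843 Wh
DOD = E_used / E_total * 100 = 36.0843 / 8421.9 * 100
DOD = 0.4284583 %

0.4285 %


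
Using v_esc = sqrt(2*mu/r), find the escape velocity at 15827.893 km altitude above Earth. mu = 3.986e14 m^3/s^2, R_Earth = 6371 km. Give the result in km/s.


r = 6371.0 + 15827.893 = 22198.8930 km = 2.2198893e+07 m
v_esc = sqrt(2*mu/r) = sqrt(2*3.986e14 / 2.2198893e+07)
v_esc = 5992.6372 m/s = 5.9926 km/s

5.9926 km/s


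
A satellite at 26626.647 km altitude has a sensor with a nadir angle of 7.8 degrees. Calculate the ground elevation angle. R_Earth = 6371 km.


r = R_E + alt = 32997.6470 km
Law of sines in the satellite / Earth-center / ground-point triangle:
  sin(nadir)/R_E = sin(90 + el)/r  =>  cos(el) = (r/R_E)*sin(nadir)
cos(el) = (32997.6470 / 6371.0000) * sin(7.8 deg) = 0.7029186
el = arccos(0.7029186) = 45.3384 deg
(Earth-central angle = 90 - nadir - el = 36.8616 deg)

45.3384 degrees


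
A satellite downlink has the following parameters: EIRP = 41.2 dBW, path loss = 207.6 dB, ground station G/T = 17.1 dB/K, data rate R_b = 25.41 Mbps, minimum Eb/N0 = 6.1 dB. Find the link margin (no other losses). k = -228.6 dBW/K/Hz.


C/N0 = EIRP - FSPL + G/T - k = 41.2 - 207.6 + 17.1 - (-228.6)
C/N0 = 79.3000 dB-Hz
R_b = 25.41 Mbps = 2.541e+07 bps -> 10*log10(R_b) = 74.0500 dB-Hz
Eb/N0 = C/N0 - 10*log10(R_b) = 79.3000 - 74.0500 = 5.2500 dB
Margin = Eb/N0 - Eb/N0_req = 5.2500 - 6.1 = -0.8500467 dB (negative margin: link does not close)

-0.8500 dB


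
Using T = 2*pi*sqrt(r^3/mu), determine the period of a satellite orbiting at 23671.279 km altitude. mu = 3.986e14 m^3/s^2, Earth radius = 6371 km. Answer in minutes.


r = 30042.2790 km = 3.0042279e+07 m
T = 2*pi*sqrt(r^3/mu) = 2*pi*sqrt(2.7114314e+22 / 3.986e14)
T = 51821.5661 s = 863.6928 min

863.6928 minutes


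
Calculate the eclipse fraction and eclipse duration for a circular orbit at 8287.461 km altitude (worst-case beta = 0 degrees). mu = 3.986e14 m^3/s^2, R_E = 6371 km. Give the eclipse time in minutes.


r = 14658.4610 km
T = 294.3693 min
Eclipse fraction = arcsin(R_E/r)/pi = arcsin(6371.0000/14658.4610)/pi
= arcsin(0.4346295)/pi = 0.1431207
Eclipse duration = 0.1431207 * 294.3693 = 42.1303 min

42.1303 minutes


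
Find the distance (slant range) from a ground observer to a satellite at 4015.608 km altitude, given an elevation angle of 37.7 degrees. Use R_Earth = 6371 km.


h = 4015.608 km, el = 37.7 deg
d = -R_E*sin(el) + sqrt((R_E*sin(el))^2 + 2*R_E*h + h^2)
d = -6371.0000*sin(0.6579891) + sqrt((6371.0000*0.611527)^2 + 2*6371.0000*4015.608 + 4015.608^2)
d = 5185.3214 km

5185.3214 km


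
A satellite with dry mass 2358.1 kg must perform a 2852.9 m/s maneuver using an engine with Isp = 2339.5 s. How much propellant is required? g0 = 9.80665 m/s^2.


ve = Isp * g0 = 2339.5 * 9.80665 = 22942.657675 m/s
mass ratio = exp(dv/ve) = exp(2852.9/22942.657675) = 1.13241118
m_prop = m_dry * (mr - 1) = 2358.1 * (1.13241118 - 1)
m_prop = 312.2388 kg

312.2388 kg


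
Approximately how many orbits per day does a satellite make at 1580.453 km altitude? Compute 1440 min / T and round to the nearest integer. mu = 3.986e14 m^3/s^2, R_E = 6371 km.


r = 7.951453e+06 m
T = 2*pi*sqrt(r^3/mu) = 7056.3638 s = 117.6061 min
revs/day = 1440 / 117.6061 = 12.2443
Rounded: 12 revolutions per day

12 revolutions per day


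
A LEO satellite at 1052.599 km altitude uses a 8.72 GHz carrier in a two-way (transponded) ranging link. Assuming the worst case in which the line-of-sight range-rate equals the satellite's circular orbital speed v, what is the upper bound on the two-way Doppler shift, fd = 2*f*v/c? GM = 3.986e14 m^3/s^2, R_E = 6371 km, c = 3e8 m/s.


r = 7.423599e+06 m
v = sqrt(mu/r) = 7327.5939 m/s (worst-case radial velocity)
f = 8.72 GHz = 8.72e+09 Hz
fd = 2*f*v/c = 2*8.72e+09*7327.5939/3.0e+08
fd = 425977.4611 Hz

425977.4611 Hz


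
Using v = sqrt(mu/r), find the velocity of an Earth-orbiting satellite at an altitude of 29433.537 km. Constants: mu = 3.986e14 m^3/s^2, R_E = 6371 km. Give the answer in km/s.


r = R_E + alt = 6371.0 + 29433.537 = 35804.5370 km = 3.5804537e+07 m
v = sqrt(mu/r) = sqrt(3.986e14 / 3.5804537e+07) = 3336.5652 m/s = 3.3366 km/s

3.3366 km/s


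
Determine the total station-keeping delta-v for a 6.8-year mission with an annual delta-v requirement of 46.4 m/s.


dV = rate * years = 46.4 * 6.8
dV = 315.5200 m/s

315.5200 m/s


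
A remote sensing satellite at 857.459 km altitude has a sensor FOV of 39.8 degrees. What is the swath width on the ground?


FOV = 39.8 deg = 0.694641 rad
swath = 2 * alt * tan(FOV/2) = 2 * 857.459 * tan(0.3473205)
swath = 2 * 857.459 * 0.3619949
swath = 620.7916 km

620.7916 km


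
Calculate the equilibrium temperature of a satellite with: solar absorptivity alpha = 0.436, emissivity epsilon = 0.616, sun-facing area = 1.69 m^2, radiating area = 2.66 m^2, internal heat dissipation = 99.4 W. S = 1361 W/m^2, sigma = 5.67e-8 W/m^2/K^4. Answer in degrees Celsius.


Numerator = alpha*S*A_sun + Q_int = 0.436*1361*1.69 + 99.4 = 1102.2392 W
Denominator = eps*sigma*A_rad = 0.616*5.67e-8*2.66 = 9.2906352e-08 W/K^4
T^4 = 1.1863981e+10 K^4
T = 330.0332 K = 56.8832 C

56.8832 degrees Celsius


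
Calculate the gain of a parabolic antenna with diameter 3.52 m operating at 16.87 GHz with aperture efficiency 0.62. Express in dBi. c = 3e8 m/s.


lambda = c/f = 3e8 / 1.687e+10 = 0.01778305 m
G = eta*(pi*D/lambda)^2 = 0.62*(pi*3.52/0.01778305)^2
G = 239753.2028 (linear)
G = 10*log10(239753.2028) = 53.7976 dBi

53.7976 dBi


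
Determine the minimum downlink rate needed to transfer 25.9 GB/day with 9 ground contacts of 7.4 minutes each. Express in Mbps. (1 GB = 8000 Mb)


total contact time = 9 * 7.4 * 60 = 3996.0000 s
data = 25.9 GB = 207200.0000 Mb
rate = 207200.0000 / 3996.0000 = 51.8519 Mbps

51.8519 Mbps


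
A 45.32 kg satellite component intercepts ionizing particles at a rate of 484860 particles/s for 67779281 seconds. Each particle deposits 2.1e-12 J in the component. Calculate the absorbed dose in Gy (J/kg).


Total energy deposited = rate * time * E_per
  = 484860 * 67779281 * 2.1e-12 = 69.0133 J
Dose = E_total / mass = 69.0133 / 45.32
Dose = 1.5228 Gy

1.5228 Gy


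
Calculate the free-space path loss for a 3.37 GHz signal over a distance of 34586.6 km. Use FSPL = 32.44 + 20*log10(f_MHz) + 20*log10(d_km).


f = 3.37 GHz = 3370.0000 MHz
d = 34586.6 km
FSPL = 32.44 + 20*log10(3370.0000) + 20*log10(34586.6)
FSPL = 32.44 + 70.5526 + 90.7782
FSPL = 193.7708 dB

193.7708 dB


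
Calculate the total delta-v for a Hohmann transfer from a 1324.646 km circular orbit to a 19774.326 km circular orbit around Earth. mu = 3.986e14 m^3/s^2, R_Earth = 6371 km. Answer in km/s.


r1 = 7695.6460 km = 7.695646e+06 m
r2 = 26145.3260 km = 2.6145326e+07 m
dv1 = sqrt(mu/r1)*(sqrt(2*r2/(r1+r2)) - 1) = 1749.2506 m/s
dv2 = sqrt(mu/r2)*(1 - sqrt(2*r1/(r1+r2))) = 1271.3320 m/s
total dv = |dv1| + |dv2| = 1749.2506 + 1271.3320 = 3020.5827 m/s = 3.0206 km/s

3.0206 km/s


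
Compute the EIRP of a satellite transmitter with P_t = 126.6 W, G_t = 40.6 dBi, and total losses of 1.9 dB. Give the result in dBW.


Pt = 126.6 W = 21.0243 dBW
EIRP = Pt_dBW + Gt - losses = 21.0243 + 40.6 - 1.9 = 59.7243 dBW

59.7243 dBW


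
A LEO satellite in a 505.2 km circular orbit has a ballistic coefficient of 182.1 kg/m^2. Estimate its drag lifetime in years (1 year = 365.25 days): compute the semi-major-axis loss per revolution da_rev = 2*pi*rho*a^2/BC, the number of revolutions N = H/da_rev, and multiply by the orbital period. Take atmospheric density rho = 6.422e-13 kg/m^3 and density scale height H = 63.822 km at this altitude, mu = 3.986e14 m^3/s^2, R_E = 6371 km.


a = R_E + alt = 6876.2000 km = 6.8762e+06 m
da_rev = 2*pi*rho*a^2/BC = 2*pi*6.422e-13*(6.8762e+06)^2/182.1 = 1.047701 m per revolution
N = H/da_rev = 63822.0000 m / 1.047701 m = 60916.2536 revolutions
P = 2*pi*sqrt(a^3/mu) = 5674.5832 s
lifetime = N*P = 60916.2536 * 5674.5832 = 3.4567435e+08 s = 4000.8606 days
years = 4000.8606 / 365.25 = 10.9538 years

10.9538 years


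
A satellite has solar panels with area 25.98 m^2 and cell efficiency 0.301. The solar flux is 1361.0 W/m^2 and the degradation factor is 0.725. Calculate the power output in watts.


P = area * eta * S * degradation
P = 25.98 * 0.301 * 1361.0 * 0.725
P = 7716.1698 W

7716.1698 W


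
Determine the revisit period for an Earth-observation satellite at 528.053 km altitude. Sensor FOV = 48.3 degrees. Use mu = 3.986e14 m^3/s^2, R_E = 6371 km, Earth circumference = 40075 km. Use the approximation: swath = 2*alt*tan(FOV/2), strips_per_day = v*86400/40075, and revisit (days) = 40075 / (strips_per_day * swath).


swath = 2*528.053*tan(0.421497) = 473.5255 km
v = sqrt(mu/r) = 7601.0556 m/s = 7.6011 km/s
strips/day = v*86400/40075 = 7.6011*86400/40075 = 16.3876
coverage/day = strips * swath = 16.3876 * 473.5255 = 7759.9247 km
revisit = 40075 / 7759.9247 = 5.1644 days

5.1644 days


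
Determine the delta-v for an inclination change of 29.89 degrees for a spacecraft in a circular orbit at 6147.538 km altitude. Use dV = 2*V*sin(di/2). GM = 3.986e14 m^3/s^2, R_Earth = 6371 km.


r = 12518.5380 km = 1.2518538e+07 m
V = sqrt(mu/r) = 5642.7634 m/s
di = 29.89 deg = 0.5216789 rad
dV = 2*V*sin(di/2) = 2*5642.7634*sin(0.2608395)
dV = 2910.4437 m/s = 2.9104 km/s

2.9104 km/s


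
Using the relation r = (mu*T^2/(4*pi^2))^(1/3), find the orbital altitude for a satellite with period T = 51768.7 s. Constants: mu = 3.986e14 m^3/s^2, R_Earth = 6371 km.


T = 51768.7 s
r = (mu*T^2/(4*pi^2))^(1/3) = (3.986e14 * 51768.7^2 / (4*pi^2))^(1/3)
r = 3.0021844e+07 m = 30021.8436 km
alt = r - R_E = 30021.8436 - 6371 = 23650.8436 km

23650.8436 km


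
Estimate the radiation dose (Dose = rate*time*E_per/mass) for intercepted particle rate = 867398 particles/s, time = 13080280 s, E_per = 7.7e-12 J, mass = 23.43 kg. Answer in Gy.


Total energy deposited = rate * time * E_per
  = 867398 * 13080280 * 7.7e-12 = 87.3627 J
Dose = E_total / mass = 87.3627 / 23.43
Dose = 3.7287 Gy

3.7287 Gy


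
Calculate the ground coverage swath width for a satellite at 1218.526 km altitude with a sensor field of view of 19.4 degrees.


FOV = 19.4 deg = 0.3385939 rad
swath = 2 * alt * tan(FOV/2) = 2 * 1218.526 * tan(0.1692969)
swath = 2 * 1218.526 * 0.1709331
swath = 416.5729 km

416.5729 km


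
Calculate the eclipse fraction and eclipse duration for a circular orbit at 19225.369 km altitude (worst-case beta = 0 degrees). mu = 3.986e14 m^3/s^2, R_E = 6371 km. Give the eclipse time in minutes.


r = 25596.3690 km
T = 679.2467 min
Eclipse fraction = arcsin(R_E/r)/pi = arcsin(6371.0000/25596.3690)/pi
= arcsin(0.2489025)/pi = 0.08006987
Eclipse duration = 0.08006987 * 679.2467 = 54.3872 min

54.3872 minutes


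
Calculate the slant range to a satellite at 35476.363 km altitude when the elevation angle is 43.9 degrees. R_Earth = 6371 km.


h = 35476.363 km, el = 43.9 deg
d = -R_E*sin(el) + sqrt((R_E*sin(el))^2 + 2*R_E*h + h^2)
d = -6371.0000*sin(0.7661995) + sqrt((6371.0000*0.6934018)^2 + 2*6371.0000*35476.363 + 35476.363^2)
d = 37177.1431 km

37177.1431 km


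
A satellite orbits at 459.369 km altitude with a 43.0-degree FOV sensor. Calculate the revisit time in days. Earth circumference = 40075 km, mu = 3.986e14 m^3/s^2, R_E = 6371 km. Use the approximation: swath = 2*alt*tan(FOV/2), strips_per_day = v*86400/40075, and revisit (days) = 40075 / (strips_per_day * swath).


swath = 2*459.369*tan(0.3752458) = 361.9005 km
v = sqrt(mu/r) = 7639.1768 m/s = 7.6392 km/s
strips/day = v*86400/40075 = 7.6392*86400/40075 = 16.4697
coverage/day = strips * swath = 16.4697 * 361.9005 = 5960.4080 km
revisit = 40075 / 5960.4080 = 6.7235 days

6.7235 days


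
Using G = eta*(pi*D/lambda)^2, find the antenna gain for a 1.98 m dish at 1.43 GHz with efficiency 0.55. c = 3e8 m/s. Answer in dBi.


lambda = c/f = 3e8 / 1.43e+09 = 0.2097902 m
G = eta*(pi*D/lambda)^2 = 0.55*(pi*1.98/0.2097902)^2
G = 483.5288 (linear)
G = 10*log10(483.5288) = 26.8442 dBi

26.8442 dBi


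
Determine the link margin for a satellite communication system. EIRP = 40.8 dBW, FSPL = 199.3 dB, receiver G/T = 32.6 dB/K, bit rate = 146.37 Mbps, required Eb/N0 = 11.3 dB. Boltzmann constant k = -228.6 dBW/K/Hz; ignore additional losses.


C/N0 = EIRP - FSPL + G/T - k = 40.8 - 199.3 + 32.6 - (-228.6)
C/N0 = 102.7000 dB-Hz
R_b = 146.37 Mbps = 1.4637e+08 bps -> 10*log10(R_b) = 81.6545 dB-Hz
Eb/N0 = C/N0 - 10*log10(R_b) = 102.7000 - 81.6545 = 21.0455 dB
Margin = Eb/N0 - Eb/N0_req = 21.0455 - 11.3 = 9.7455 dB (link closes)

9.7455 dB


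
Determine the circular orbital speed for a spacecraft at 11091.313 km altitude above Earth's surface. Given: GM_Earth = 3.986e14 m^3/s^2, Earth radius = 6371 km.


r = R_E + alt = 6371.0 + 11091.313 = 17462.3130 km = 1.7462313e+07 m
v = sqrt(mu/r) = sqrt(3.986e14 / 1.7462313e+07) = 4777.6878 m/s = 4.7777 km/s

4.7777 km/s


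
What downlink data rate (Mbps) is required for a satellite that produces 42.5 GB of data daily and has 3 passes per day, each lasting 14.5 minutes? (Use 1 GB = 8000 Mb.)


total contact time = 3 * 14.5 * 60 = 2610.0000 s
data = 42.5 GB = 340000.0000 Mb
rate = 340000.0000 / 2610.0000 = 130.2682 Mbps

130.2682 Mbps


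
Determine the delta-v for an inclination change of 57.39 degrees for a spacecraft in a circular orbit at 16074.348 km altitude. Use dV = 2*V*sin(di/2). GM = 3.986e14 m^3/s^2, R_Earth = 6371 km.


r = 22445.3480 km = 2.2445348e+07 m
V = sqrt(mu/r) = 4214.1062 m/s
di = 57.39 deg = 1.0016 rad
dV = 2*V*sin(di/2) = 2*4214.1062*sin(0.5008222)
dV = 4046.7805 m/s = 4.0468 km/s

4.0468 km/s


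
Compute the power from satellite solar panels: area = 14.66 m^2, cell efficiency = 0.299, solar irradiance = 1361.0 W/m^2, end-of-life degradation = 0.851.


P = area * eta * S * degradation
P = 14.66 * 0.299 * 1361.0 * 0.851
P = 5076.8326 W

5076.8326 W


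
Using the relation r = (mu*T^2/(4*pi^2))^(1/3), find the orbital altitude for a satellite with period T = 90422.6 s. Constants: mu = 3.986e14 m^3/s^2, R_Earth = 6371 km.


T = 90422.6 s
r = (mu*T^2/(4*pi^2))^(1/3) = (3.986e14 * 90422.6^2 / (4*pi^2))^(1/3)
r = 4.3542214e+07 m = 43542.2145 km
alt = r - R_E = 43542.2145 - 6371 = 37171.2145 km

37171.2145 km


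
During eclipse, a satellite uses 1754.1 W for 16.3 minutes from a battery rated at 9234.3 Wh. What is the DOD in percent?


E_used = P * t / 60 = 1754.1 * 16.3 / 60 = 476.5305 Wh
DOD = E_used / E_total * 100 = 476.5305 / 9234.3 * 100
DOD = 5.1604 %

5.1604 %


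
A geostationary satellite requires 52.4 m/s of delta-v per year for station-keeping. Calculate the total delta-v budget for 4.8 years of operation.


dV = rate * years = 52.4 * 4.8
dV = 251.5200 m/s

251.5200 m/s


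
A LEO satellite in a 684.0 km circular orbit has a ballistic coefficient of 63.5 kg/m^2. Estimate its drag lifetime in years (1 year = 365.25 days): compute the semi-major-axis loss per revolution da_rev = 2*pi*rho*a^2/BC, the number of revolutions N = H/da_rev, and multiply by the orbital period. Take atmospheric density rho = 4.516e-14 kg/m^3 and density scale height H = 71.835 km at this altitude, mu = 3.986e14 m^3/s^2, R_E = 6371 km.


a = R_E + alt = 7055.0000 km = 7.055e+06 m
da_rev = 2*pi*rho*a^2/BC = 2*pi*4.516e-14*(7.055e+06)^2/63.5 = 0.222409899 m per revolution
N = H/da_rev = 71835.0000 m / 0.222409899 m = 322984.7250 revolutions
P = 2*pi*sqrt(a^3/mu) = 5897.3479 s
lifetime = N*P = 322984.7250 * 5897.3479 = 1.9047533e+09 s = 22045.7556 days
years = 22045.7556 / 365.25 = 60.3580 years

60.3580 years


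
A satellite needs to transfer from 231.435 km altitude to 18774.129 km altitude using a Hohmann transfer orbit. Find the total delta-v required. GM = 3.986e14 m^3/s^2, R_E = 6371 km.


r1 = 6602.4350 km = 6.602435e+06 m
r2 = 25145.1290 km = 2.5145129e+07 m
dv1 = sqrt(mu/r1)*(sqrt(2*r2/(r1+r2)) - 1) = 2009.2790 m/s
dv2 = sqrt(mu/r2)*(1 - sqrt(2*r1/(r1+r2))) = 1413.6992 m/s
total dv = |dv1| + |dv2| = 2009.2790 + 1413.6992 = 3422.9781 m/s = 3.4230 km/s

3.4230 km/s


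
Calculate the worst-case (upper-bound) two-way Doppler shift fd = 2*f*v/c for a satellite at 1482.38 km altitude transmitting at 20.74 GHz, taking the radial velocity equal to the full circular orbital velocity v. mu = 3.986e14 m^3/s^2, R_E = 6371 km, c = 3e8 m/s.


r = 7.85338e+06 m
v = sqrt(mu/r) = 7124.2695 m/s (worst-case radial velocity)
f = 20.74 GHz = 2.074e+10 Hz
fd = 2*f*v/c = 2*2.074e+10*7124.2695/3.0e+08
fd = 985048.9993 Hz

985048.9993 Hz


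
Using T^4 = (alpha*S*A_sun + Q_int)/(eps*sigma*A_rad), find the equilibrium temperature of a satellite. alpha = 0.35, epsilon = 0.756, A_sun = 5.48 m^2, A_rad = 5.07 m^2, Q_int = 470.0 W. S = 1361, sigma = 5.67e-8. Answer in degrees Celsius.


Numerator = alpha*S*A_sun + Q_int = 0.35*1361*5.48 + 470.0 = 3080.3980 W
Denominator = eps*sigma*A_rad = 0.756*5.67e-8*5.07 = 2.1732656e-07 W/K^4
T^4 = 1.4174052e+10 K^4
T = 345.0432 K = 71.8932 C

71.8932 degrees Celsius


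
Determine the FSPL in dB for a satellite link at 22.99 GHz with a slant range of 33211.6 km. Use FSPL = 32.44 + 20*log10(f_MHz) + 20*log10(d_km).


f = 22.99 GHz = 22990.0000 MHz
d = 33211.6 km
FSPL = 32.44 + 20*log10(22990.0000) + 20*log10(33211.6)
FSPL = 32.44 + 87.2308 + 90.4258
FSPL = 210.0966 dB

210.0966 dB


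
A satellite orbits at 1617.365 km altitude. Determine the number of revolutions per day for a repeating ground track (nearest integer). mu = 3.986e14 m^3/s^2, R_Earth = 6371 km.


r = 7.988365e+06 m
T = 2*pi*sqrt(r^3/mu) = 7105.5561 s = 118.4259 min
revs/day = 1440 / 118.4259 = 12.1595
Rounded: 12 revolutions per day

12 revolutions per day


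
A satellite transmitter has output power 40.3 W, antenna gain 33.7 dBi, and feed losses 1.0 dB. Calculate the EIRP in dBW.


Pt = 40.3 W = 16.0531 dBW
EIRP = Pt_dBW + Gt - losses = 16.0531 + 33.7 - 1.0 = 48.7531 dBW

48.7531 dBW


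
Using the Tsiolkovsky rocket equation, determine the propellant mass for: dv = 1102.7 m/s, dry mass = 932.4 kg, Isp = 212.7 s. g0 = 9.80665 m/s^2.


ve = Isp * g0 = 212.7 * 9.80665 = 2085.874455 m/s
mass ratio = exp(dv/ve) = exp(1102.7/2085.874455) = 1.69664231
m_prop = m_dry * (mr - 1) = 932.4 * (1.69664231 - 1)
m_prop = 649.5493 kg

649.5493 kg


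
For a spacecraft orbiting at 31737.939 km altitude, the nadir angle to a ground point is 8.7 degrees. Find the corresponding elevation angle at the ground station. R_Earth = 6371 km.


r = R_E + alt = 38108.9390 km
Law of sines in the satellite / Earth-center / ground-point triangle:
  sin(nadir)/R_E = sin(90 + el)/r  =>  cos(el) = (r/R_E)*sin(nadir)
cos(el) = (38108.9390 / 6371.0000) * sin(8.7 deg) = 0.9047856
el = arccos(0.9047856) = 25.2056 deg
(Earth-central angle = 90 - nadir - el = 56.0944 deg)

25.2056 degrees


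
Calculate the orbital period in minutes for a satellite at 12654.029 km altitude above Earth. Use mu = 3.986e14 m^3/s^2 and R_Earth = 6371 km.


r = 19025.0290 km = 1.9025029e+07 m
T = 2*pi*sqrt(r^3/mu) = 2*pi*sqrt(6.8861421e+21 / 3.986e14)
T = 26115.5521 s = 435.2592 min

435.2592 minutes


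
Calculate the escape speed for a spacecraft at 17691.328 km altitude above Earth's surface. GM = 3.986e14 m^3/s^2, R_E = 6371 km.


r = 6371.0 + 17691.328 = 24062.3280 km = 2.4062328e+07 m
v_esc = sqrt(2*mu/r) = sqrt(2*3.986e14 / 2.4062328e+07)
v_esc = 5755.9210 m/s = 5.7559 km/s

5.7559 km/s


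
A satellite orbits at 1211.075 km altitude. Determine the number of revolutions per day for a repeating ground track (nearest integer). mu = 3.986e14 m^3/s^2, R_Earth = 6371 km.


r = 7.582075e+06 m
T = 2*pi*sqrt(r^3/mu) = 6570.4231 s = 109.5071 min
revs/day = 1440 / 109.5071 = 13.1498
Rounded: 13 revolutions per day

13 revolutions per day


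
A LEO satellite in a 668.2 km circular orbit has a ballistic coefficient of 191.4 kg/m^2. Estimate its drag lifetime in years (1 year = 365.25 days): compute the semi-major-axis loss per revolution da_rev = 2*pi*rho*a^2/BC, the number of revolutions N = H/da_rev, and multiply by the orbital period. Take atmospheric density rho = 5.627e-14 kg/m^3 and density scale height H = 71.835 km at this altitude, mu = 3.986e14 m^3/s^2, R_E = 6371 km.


a = R_E + alt = 7039.2000 km = 7.0392e+06 m
da_rev = 2*pi*rho*a^2/BC = 2*pi*5.627e-14*(7.0392e+06)^2/191.4 = 0.0915295779 m per revolution
N = H/da_rev = 71835.0000 m / 0.0915295779 m = 784828.2672 revolutions
P = 2*pi*sqrt(a^3/mu) = 5877.5479 s
lifetime = N*P = 784828.2672 * 5877.5479 = 4.6128657e+09 s = 53389.6498 days
years = 53389.6498 / 365.25 = 146.1729 years

146.1729 years


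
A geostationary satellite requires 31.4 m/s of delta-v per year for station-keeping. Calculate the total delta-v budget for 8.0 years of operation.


dV = rate * years = 31.4 * 8.0
dV = 251.2000 m/s

251.2000 m/s


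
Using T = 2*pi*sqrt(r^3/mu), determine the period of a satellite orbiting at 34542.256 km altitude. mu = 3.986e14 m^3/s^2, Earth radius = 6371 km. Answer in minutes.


r = 40913.2560 km = 4.0913256e+07 m
T = 2*pi*sqrt(r^3/mu) = 2*pi*sqrt(6.8484475e+22 / 3.986e14)
T = 82358.2834 s = 1372.6381 min

1372.6381 minutes


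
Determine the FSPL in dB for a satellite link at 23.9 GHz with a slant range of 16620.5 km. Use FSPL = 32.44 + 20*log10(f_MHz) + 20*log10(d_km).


f = 23.9 GHz = 23900.0000 MHz
d = 16620.5 km
FSPL = 32.44 + 20*log10(23900.0000) + 20*log10(16620.5)
FSPL = 32.44 + 87.5680 + 84.4129
FSPL = 204.4208 dB

204.4208 dB


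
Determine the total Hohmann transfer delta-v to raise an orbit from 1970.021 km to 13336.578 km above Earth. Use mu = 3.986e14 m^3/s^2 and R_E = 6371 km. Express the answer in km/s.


r1 = 8341.0210 km = 8.341021e+06 m
r2 = 19707.5780 km = 1.9707578e+07 m
dv1 = sqrt(mu/r1)*(sqrt(2*r2/(r1+r2)) - 1) = 1281.8577 m/s
dv2 = sqrt(mu/r2)*(1 - sqrt(2*r1/(r1+r2))) = 1028.9667 m/s
total dv = |dv1| + |dv2| = 1281.8577 + 1028.9667 = 2310.8244 m/s = 2.3108 km/s

2.3108 km/s


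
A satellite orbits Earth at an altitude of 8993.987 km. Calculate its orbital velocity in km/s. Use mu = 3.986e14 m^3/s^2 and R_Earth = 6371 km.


r = R_E + alt = 6371.0 + 8993.987 = 15364.9870 km = 1.5364987e+07 m
v = sqrt(mu/r) = sqrt(3.986e14 / 1.5364987e+07) = 5093.3386 m/s = 5.0933 km/s

5.0933 km/s


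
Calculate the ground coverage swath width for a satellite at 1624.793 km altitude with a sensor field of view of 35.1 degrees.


FOV = 35.1 deg = 0.6126106 rad
swath = 2 * alt * tan(FOV/2) = 2 * 1624.793 * tan(0.3063053)
swath = 2 * 1624.793 * 0.3162585
swath = 1027.7091 km

1027.7091 km


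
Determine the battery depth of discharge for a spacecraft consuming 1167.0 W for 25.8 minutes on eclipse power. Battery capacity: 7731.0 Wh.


E_used = P * t / 60 = 1167.0 * 25.8 / 60 = 501.8100 Wh
DOD = E_used / E_total * 100 = 501.8100 / 7731.0 * 100
DOD = 6.4909 %

6.4909 %


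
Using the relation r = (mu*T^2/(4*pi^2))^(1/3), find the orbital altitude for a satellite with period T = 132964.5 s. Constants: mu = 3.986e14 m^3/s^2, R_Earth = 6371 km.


T = 132964.5 s
r = (mu*T^2/(4*pi^2))^(1/3) = (3.986e14 * 132964.5^2 / (4*pi^2))^(1/3)
r = 5.6305349e+07 m = 56305.3491 km
alt = r - R_E = 56305.3491 - 6371 = 49934.3491 km

49934.3491 km


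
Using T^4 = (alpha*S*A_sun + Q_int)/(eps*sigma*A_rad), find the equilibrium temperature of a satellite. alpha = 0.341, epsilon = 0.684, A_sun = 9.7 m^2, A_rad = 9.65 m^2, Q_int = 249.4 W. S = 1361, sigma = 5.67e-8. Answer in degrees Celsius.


Numerator = alpha*S*A_sun + Q_int = 0.341*1361*9.7 + 249.4 = 4751.1797 W
Denominator = eps*sigma*A_rad = 0.684*5.67e-8*9.65 = 3.7425402e-07 W/K^4
T^4 = 1.2695067e+10 K^4
T = 335.6671 K = 62.5171 C

62.5171 degrees Celsius


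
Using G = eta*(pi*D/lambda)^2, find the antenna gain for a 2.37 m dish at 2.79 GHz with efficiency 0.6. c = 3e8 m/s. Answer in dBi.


lambda = c/f = 3e8 / 2.79e+09 = 0.1075269 m
G = eta*(pi*D/lambda)^2 = 0.6*(pi*2.37/0.1075269)^2
G = 2876.8259 (linear)
G = 10*log10(2876.8259) = 34.5891 dBi

34.5891 dBi
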